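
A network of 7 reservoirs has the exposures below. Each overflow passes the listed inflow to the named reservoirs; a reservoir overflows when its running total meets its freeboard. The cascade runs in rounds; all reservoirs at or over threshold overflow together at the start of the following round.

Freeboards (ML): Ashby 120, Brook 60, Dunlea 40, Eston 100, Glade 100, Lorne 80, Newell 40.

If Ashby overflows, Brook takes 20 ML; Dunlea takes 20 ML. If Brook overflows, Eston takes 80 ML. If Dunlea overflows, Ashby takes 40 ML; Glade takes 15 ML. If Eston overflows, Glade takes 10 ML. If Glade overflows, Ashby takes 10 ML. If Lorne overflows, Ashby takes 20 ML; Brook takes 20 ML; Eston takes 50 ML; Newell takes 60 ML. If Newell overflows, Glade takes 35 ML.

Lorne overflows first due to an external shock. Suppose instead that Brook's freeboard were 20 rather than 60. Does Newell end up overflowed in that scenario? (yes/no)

yes

With Brook's freeboard at 20:
Round 1 — Lorne overflows (initial).
  Ashby: +20 → 20 < 120
  Brook: +20 → 20 ≥ 20
  Eston: +50 → 50 < 100
  Newell: +60 → 60 ≥ 40
Round 2 — Brook, Newell overflow.
  Eston: +80 → 130 ≥ 100
  Glade: +35 → 35 < 100
Round 3 — Eston overflows.
  Glade: +10 → 45 < 100
No further overflows.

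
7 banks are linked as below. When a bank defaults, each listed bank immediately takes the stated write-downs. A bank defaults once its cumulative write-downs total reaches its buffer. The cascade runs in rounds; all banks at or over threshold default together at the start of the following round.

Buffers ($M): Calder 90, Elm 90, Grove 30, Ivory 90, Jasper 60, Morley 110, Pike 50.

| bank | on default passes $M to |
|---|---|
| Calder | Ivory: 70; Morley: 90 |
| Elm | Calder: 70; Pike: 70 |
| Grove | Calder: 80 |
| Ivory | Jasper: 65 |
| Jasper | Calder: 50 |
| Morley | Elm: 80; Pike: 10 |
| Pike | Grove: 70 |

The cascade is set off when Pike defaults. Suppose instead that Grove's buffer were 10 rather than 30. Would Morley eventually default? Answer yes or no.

With Grove's buffer at 10:
Round 1 — Pike defaults (initial).
  Grove: +70 → 70 ≥ 10
Round 2 — Grove defaults.
  Calder: +80 → 80 < 90
No further defaults.

no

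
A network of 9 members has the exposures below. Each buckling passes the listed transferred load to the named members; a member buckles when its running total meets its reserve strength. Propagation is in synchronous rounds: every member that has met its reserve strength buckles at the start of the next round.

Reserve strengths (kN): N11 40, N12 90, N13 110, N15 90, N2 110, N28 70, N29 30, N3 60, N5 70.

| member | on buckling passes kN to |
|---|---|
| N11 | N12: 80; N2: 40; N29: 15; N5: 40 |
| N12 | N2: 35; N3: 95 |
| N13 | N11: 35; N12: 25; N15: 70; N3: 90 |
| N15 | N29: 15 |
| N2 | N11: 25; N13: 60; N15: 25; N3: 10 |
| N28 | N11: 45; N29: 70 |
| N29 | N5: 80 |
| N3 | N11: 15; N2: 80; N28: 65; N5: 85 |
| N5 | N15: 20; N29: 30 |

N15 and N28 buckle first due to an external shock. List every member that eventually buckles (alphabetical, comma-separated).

Round 1 — N15, N28 buckle (initial).
  N11: +45 → 45 ≥ 40
  N29: +15+70 → 85 ≥ 30
Round 2 — N11, N29 buckle.
  N12: +80 → 80 < 90
  N2: +40 → 40 < 110
  N5: +40+80 → 120 ≥ 70
Round 3 — N5 buckles.
No further bucklings.

N11, N15, N28, N29, N5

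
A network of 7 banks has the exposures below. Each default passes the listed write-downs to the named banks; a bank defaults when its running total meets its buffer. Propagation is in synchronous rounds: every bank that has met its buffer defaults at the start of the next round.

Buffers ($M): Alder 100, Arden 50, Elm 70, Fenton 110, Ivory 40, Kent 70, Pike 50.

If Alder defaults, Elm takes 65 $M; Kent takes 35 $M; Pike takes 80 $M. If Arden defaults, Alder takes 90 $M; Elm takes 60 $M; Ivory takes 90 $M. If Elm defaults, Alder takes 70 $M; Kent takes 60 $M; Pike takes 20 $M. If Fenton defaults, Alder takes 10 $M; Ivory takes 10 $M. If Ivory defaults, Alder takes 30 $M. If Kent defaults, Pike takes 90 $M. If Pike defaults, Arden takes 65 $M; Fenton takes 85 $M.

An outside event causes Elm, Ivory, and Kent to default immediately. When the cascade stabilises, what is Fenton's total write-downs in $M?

Round 1 — Elm, Ivory, Kent default (initial).
  Alder: +70+30 → 100 ≥ 100
  Pike: +20+90 → 110 ≥ 50
Round 2 — Alder, Pike default.
  Arden: +65 → 65 ≥ 50
  Fenton: +85 → 85 < 110
Round 3 — Arden defaults.
No further defaults.

85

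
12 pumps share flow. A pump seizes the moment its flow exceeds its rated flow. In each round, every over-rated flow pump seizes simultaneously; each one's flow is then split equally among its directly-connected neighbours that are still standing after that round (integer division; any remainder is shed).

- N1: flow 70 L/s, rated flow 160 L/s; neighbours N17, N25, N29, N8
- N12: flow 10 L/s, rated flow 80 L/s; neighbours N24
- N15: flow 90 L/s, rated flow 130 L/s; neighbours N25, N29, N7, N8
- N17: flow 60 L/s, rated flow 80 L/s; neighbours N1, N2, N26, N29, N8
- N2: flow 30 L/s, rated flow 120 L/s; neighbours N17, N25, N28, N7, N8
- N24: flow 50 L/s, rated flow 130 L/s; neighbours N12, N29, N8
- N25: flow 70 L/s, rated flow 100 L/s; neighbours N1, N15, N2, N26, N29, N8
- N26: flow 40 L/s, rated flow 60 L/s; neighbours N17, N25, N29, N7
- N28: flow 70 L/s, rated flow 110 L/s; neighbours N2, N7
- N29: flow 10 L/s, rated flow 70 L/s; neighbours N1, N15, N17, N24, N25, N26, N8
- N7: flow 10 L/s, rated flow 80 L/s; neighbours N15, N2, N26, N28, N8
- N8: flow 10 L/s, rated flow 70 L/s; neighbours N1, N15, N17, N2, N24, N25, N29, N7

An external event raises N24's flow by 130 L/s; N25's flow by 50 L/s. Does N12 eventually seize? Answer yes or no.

no

Round 1 — N24 at 180 > 130; N25 at 120 > 100. N24, N25 seize.
  N24 sheds 180 L/s to N12, N29, N8: 60 each.
    N12: 10+60 = 70 ≤ 80
    N29: 10+60 = 70 ≤ 70
    N8: 10+60 = 70 ≤ 70
  N25 sheds 120 L/s to N1, N15, N2, N26, N29, N8: 20 each.
    N1: 70+20 = 90 ≤ 160
    N15: 90+20 = 110 ≤ 130
    N2: 30+20 = 50 ≤ 120
    N26: 40+20 = 60 ≤ 60
    N29: 70+20 = 90 > 70
    N8: 70+20 = 90 > 70
Round 2 — N29, N8 seize.
  N29 sheds 90 L/s to N1, N15, N17, N26: 22 each (2 lost).
    N1: 90+22 = 112 ≤ 160
    N15: 110+22 = 132 > 130
    N17: 60+22 = 82 > 80
    N26: 60+22 = 82 > 60
  N8 sheds 90 L/s to N1, N15, N17, N2, N7: 18 each.
    N1: 112+18 = 130 ≤ 160
    N15: 132+18 = 150 > 130
    N17: 82+18 = 100 > 80
    N2: 50+18 = 68 ≤ 120
    N7: 10+18 = 28 ≤ 80
Round 3 — N15, N17, N26 seize.
  N15 sheds 150 L/s to N7: 150 each.
    N7: 28+150 = 178 > 80
  N17 sheds 100 L/s to N1, N2: 50 each.
    N1: 130+50 = 180 > 160
    N2: 68+50 = 118 ≤ 120
  N26 sheds 82 L/s to N7: 82 each.
    N7: 178+82 = 260 > 80
Round 4 — N1, N7 seize.
  N1 sheds 180 L/s: no online neighbours, lost.
  N7 sheds 260 L/s to N2, N28: 130 each.
    N2: 118+130 = 248 > 120
    N28: 70+130 = 200 > 110
Round 5 — N2, N28 seize.
  N2 sheds 248 L/s: no online neighbours, lost.
  N28 sheds 200 L/s: no online neighbours, lost.
No further seizures.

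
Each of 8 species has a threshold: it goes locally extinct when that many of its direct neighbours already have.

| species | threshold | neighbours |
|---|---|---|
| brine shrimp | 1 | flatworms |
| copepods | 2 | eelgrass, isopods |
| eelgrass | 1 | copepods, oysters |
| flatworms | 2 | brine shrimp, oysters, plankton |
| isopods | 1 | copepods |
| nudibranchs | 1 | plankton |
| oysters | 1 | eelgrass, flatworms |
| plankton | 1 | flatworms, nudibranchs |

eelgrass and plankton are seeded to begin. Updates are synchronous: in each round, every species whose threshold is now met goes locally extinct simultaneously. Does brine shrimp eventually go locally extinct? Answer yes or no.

Round 1 — eelgrass, plankton go locally extinct (initial).
Round 2 — checking thresholds:
  copepods: 1 of 2 neighbours < 2, holds.
  flatworms: 1 of 3 neighbours < 2, holds.
  nudibranchs: 1 of 1 neighbours ≥ 1, goes locally extinct.
  oysters: 1 of 2 neighbours ≥ 1, goes locally extinct.
Round 3 — checking thresholds:
  copepods: 1 of 2 neighbours < 2, holds.
  flatworms: 2 of 3 neighbours ≥ 2, goes locally extinct.
Round 4 — checking thresholds:
  brine shrimp: 1 of 1 neighbours ≥ 1, goes locally extinct.
  copepods: 1 of 2 neighbours < 2, holds.
Round 5 — no new extinctions; cascade stops.

yes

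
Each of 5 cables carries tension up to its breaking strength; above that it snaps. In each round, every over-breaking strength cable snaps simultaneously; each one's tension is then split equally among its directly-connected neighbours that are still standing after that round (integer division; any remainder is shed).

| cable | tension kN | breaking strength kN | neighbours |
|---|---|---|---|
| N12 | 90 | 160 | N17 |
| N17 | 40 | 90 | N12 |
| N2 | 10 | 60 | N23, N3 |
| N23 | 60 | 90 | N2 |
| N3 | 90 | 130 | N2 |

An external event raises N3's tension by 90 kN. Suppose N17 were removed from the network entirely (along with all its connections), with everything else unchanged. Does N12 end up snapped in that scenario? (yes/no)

no

With N17 removed:
Round 1 — N3 at 180 > 130. N3 snaps.
  N3 sheds 180 kN to N2: 180 each.
    N2: 10+180 = 190 > 60
Round 2 — N2 snaps.
  N2 sheds 190 kN to N23: 190 each.
    N23: 60+190 = 250 > 90
Round 3 — N23 snaps.
  N23 sheds 250 kN: no online neighbours, lost.
No further breaks.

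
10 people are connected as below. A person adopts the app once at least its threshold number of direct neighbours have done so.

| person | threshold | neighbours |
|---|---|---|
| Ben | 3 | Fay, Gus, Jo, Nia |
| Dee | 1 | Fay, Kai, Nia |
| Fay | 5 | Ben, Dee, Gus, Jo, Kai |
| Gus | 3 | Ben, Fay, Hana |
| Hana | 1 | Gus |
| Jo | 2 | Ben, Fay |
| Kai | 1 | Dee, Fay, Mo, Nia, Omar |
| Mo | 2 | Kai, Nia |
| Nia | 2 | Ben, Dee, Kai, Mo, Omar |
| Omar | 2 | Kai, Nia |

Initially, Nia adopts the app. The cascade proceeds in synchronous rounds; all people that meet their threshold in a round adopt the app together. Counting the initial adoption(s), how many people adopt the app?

5

Round 1 — Nia adopts the app (initial).
Round 2 — checking thresholds:
  Ben: 1 of 4 neighbours < 3, below threshold.
  Dee: 1 of 3 neighbours ≥ 1, adopts the app.
  Kai: 1 of 5 neighbours ≥ 1, adopts the app.
  Mo: 1 of 2 neighbours < 2, below threshold.
  Omar: 1 of 2 neighbours < 2, below threshold.
Round 3 — checking thresholds:
  Ben: 1 of 4 neighbours < 3, below threshold.
  Fay: 2 of 5 neighbours < 5, below threshold.
  Mo: 2 of 2 neighbours ≥ 2, adopts the app.
  Omar: 2 of 2 neighbours ≥ 2, adopts the app.
Round 4 — no new adoptions; cascade stops.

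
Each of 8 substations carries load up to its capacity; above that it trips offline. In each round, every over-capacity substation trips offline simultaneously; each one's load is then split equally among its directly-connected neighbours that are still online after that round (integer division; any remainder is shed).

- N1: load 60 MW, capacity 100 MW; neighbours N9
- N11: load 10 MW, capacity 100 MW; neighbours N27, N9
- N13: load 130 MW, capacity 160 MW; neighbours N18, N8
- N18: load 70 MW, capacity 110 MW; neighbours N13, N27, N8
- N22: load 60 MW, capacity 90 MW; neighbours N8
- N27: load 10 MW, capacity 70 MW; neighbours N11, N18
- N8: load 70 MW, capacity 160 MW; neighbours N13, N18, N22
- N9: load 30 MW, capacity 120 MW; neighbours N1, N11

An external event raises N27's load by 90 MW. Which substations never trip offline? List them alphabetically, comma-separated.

Round 1 — N27 at 100 > 70. N27 trips offline.
  N27 sheds 100 MW to N11, N18: 50 each.
    N11: 10+50 = 60 ≤ 100
    N18: 70+50 = 120 > 110
Round 2 — N18 trips offline.
  N18 sheds 120 MW to N13, N8: 60 each.
    N13: 130+60 = 190 > 160
    N8: 70+60 = 130 ≤ 160
Round 3 — N13 trips offline.
  N13 sheds 190 MW to N8: 190 each.
    N8: 130+190 = 320 > 160
Round 4 — N8 trips offline.
  N8 sheds 320 MW to N22: 320 each.
    N22: 60+320 = 380 > 90
Round 5 — N22 trips offline.
  N22 sheds 380 MW: no online neighbours, lost.
No further trips.

N1, N11, N9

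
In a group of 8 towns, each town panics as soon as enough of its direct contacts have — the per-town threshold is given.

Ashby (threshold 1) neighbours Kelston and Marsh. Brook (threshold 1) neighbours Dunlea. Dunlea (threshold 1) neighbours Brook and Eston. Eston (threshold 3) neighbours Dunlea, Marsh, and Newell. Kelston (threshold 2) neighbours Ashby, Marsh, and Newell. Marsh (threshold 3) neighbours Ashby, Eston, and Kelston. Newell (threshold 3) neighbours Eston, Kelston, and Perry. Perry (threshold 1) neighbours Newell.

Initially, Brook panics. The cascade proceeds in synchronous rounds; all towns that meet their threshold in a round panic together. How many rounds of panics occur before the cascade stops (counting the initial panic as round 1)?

2

Round 1 — Brook panics (initial).
Round 2 — checking thresholds:
  Dunlea: 1 of 2 neighbours ≥ 1, panics.
Round 3 — no new panics; cascade stops.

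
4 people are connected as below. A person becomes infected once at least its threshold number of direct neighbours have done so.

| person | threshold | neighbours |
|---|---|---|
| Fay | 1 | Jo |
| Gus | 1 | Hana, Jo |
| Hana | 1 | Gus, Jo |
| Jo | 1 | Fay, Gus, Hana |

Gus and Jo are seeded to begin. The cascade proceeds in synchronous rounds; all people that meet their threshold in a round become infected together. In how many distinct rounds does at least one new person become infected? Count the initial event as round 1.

Round 1 — Gus, Jo become infected (initial).
Round 2 — checking thresholds:
  Fay: 1 of 1 neighbours ≥ 1, becomes infected.
  Hana: 2 of 2 neighbours ≥ 1, becomes infected.
Round 3 — no new infections; cascade stops.

2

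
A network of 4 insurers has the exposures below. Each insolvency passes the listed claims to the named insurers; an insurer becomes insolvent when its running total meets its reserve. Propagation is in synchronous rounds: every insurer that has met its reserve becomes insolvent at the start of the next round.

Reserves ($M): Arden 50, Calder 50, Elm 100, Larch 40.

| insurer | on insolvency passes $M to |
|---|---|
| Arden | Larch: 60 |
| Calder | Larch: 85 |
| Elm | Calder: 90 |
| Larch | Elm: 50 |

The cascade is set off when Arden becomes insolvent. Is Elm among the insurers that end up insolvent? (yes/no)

Round 1 — Arden becomes insolvent (initial).
  Larch: +60 → 60 ≥ 40
Round 2 — Larch becomes insolvent.
  Elm: +50 → 50 < 100
No further insolvencies.

no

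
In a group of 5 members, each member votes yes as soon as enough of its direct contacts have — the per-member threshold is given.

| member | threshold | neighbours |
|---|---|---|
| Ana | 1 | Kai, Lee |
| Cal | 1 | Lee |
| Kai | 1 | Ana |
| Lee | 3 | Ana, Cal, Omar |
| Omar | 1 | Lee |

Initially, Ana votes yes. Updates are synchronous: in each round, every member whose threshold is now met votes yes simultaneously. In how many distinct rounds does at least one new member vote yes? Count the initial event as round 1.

Round 1 — Ana votes yes (initial).
Round 2 — checking thresholds:
  Kai: 1 of 1 neighbours ≥ 1, votes yes.
  Lee: 1 of 3 neighbours < 3, below threshold.
Round 3 — no new yes votes; cascade stops.

2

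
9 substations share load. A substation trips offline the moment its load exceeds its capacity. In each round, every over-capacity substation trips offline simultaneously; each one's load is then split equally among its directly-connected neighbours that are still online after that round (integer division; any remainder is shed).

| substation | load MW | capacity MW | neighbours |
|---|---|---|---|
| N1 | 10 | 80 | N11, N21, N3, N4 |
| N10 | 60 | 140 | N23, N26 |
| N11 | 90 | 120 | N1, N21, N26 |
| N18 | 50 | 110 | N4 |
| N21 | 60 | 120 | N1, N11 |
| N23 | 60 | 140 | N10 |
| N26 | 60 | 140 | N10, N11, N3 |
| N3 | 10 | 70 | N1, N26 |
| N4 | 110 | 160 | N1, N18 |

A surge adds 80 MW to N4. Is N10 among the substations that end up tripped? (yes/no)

no

Round 1 — N4 at 190 > 160. N4 trips offline.
  N4 sheds 190 MW to N1, N18: 95 each.
    N1: 10+95 = 105 > 80
    N18: 50+95 = 145 > 110
Round 2 — N1, N18 trip offline.
  N1 sheds 105 MW to N11, N21, N3: 35 each.
    N11: 90+35 = 125 > 120
    N21: 60+35 = 95 ≤ 120
    N3: 10+35 = 45 ≤ 70
  N18 sheds 145 MW: no online neighbours, lost.
Round 3 — N11 trips offline.
  N11 sheds 125 MW to N21, N26: 62 each (1 lost).
    N21: 95+62 = 157 > 120
    N26: 60+62 = 122 ≤ 140
Round 4 — N21 trips offline.
  N21 sheds 157 MW: no online neighbours, lost.
No further trips.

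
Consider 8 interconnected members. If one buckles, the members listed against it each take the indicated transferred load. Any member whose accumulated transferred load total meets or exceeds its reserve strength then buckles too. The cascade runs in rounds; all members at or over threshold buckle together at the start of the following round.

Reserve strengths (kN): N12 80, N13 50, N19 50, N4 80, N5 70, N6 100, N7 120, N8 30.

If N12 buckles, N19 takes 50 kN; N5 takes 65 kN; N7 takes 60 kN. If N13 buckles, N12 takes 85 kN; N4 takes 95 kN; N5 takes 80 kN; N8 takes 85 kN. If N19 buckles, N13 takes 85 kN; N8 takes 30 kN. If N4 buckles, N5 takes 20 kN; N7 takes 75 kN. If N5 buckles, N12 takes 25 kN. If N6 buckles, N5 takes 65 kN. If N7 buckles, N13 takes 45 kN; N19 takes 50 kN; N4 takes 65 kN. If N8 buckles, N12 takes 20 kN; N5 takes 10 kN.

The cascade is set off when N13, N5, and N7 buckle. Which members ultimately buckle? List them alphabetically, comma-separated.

N12, N13, N19, N4, N5, N7, N8

Round 1 — N13, N5, N7 buckle (initial).
  N12: +85+25 → 110 ≥ 80
  N19: +50 → 50 ≥ 50
  N4: +95+65 → 160 ≥ 80
  N8: +85 → 85 ≥ 30
Round 2 — N12, N19, N4, N8 buckle.
No further bucklings.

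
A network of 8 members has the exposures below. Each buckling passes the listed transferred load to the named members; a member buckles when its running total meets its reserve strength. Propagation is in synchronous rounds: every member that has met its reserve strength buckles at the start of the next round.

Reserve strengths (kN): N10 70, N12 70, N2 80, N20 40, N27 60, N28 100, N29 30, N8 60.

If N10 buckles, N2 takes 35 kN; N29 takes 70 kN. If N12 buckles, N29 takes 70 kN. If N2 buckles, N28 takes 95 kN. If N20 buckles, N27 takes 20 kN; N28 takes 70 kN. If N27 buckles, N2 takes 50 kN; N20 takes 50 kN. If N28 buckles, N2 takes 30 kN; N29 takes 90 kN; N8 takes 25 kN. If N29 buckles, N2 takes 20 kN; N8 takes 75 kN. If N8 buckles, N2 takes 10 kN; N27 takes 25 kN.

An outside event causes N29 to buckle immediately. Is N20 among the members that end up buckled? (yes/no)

no

Round 1 — N29 buckles (initial).
  N2: +20 → 20 < 80
  N8: +75 → 75 ≥ 60
Round 2 — N8 buckles.
  N2: +10 → 30 < 80
  N27: +25 → 25 < 60
No further bucklings.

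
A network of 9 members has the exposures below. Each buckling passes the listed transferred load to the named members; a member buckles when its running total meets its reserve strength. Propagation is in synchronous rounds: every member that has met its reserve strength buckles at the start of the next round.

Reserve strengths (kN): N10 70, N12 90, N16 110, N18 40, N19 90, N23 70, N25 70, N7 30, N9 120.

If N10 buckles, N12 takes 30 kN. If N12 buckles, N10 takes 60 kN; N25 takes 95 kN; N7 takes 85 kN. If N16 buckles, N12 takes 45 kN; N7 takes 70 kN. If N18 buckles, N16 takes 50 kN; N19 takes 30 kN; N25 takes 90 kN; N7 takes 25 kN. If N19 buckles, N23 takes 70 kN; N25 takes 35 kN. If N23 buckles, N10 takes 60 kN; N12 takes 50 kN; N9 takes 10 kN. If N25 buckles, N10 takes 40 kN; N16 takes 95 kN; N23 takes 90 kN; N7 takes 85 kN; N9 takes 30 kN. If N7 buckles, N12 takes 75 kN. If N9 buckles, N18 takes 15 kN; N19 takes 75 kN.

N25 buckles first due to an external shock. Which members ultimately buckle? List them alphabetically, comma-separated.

N10, N12, N23, N25, N7

Round 1 — N25 buckles (initial).
  N10: +40 → 40 < 70
  N16: +95 → 95 < 110
  N23: +90 → 90 ≥ 70
  N7: +85 → 85 ≥ 30
  N9: +30 → 30 < 120
Round 2 — N23, N7 buckle.
  N10: +60 → 100 ≥ 70
  N12: +50+75 → 125 ≥ 90
  N9: +10 → 40 < 120
Round 3 — N10, N12 buckle.
No further bucklings.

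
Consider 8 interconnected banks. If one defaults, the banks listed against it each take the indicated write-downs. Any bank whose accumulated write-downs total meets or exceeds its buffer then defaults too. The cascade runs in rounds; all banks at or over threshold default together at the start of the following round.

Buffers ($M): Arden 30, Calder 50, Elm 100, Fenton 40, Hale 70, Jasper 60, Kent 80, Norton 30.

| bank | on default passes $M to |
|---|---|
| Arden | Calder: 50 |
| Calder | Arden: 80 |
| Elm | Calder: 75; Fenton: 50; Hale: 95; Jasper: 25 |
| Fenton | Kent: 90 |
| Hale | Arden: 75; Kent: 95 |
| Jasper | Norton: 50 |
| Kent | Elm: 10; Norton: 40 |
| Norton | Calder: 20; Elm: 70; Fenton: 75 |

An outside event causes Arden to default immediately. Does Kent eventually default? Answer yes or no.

no

Round 1 — Arden defaults (initial).
  Calder: +50 → 50 ≥ 50
Round 2 — Calder defaults.
No further defaults.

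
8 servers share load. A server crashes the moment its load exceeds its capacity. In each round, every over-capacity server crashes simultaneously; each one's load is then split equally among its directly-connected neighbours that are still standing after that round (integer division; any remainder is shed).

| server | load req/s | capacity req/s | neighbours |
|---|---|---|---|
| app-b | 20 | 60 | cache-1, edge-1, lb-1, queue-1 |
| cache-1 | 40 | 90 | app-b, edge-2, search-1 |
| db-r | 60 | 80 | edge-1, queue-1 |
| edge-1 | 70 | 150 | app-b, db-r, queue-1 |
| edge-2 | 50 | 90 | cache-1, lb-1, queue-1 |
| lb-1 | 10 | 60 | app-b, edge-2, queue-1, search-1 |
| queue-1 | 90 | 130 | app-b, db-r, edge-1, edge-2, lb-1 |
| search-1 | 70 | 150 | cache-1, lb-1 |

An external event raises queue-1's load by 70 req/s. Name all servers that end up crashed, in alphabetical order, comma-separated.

Round 1 — queue-1 at 160 > 130. queue-1 crashes.
  queue-1 sheds 160 req/s to app-b, db-r, edge-1, edge-2, lb-1: 32 each.
    app-b: 20+32 = 52 ≤ 60
    db-r: 60+32 = 92 > 80
    edge-1: 70+32 = 102 ≤ 150
    edge-2: 50+32 = 82 ≤ 90
    lb-1: 10+32 = 42 ≤ 60
Round 2 — db-r crashes.
  db-r sheds 92 req/s to edge-1: 92 each.
    edge-1: 102+92 = 194 > 150
Round 3 — edge-1 crashes.
  edge-1 sheds 194 req/s to app-b: 194 each.
    app-b: 52+194 = 246 > 60
Round 4 — app-b crashes.
  app-b sheds 246 req/s to cache-1, lb-1: 123 each.
    cache-1: 40+123 = 163 > 90
    lb-1: 42+123 = 165 > 60
Round 5 — cache-1, lb-1 crash.
  cache-1 sheds 163 req/s to edge-2, search-1: 81 each (1 lost).
    edge-2: 82+81 = 163 > 90
    search-1: 70+81 = 151 > 150
  lb-1 sheds 165 req/s to edge-2, search-1: 82 each (1 lost).
    edge-2: 163+82 = 245 > 90
    search-1: 151+82 = 233 > 150
Round 6 — edge-2, search-1 crash.
  edge-2 sheds 245 req/s: no online neighbours, lost.
  search-1 sheds 233 req/s: no online neighbours, lost.
No further crashes.

app-b, cache-1, db-r, edge-1, edge-2, lb-1, queue-1, search-1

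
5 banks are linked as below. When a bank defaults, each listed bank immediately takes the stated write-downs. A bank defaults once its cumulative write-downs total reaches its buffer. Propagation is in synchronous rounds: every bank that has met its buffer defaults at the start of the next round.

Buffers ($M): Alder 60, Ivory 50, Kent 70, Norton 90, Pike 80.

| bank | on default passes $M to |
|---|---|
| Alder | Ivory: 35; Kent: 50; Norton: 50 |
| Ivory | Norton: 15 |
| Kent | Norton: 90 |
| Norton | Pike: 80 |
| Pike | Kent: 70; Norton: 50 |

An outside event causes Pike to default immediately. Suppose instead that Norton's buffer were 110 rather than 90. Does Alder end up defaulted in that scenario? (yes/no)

no

With Norton's buffer at 110:
Round 1 — Pike defaults (initial).
  Kent: +70 → 70 ≥ 70
  Norton: +50 → 50 < 110
Round 2 — Kent defaults.
  Norton: +90 → 140 ≥ 110
Round 3 — Norton defaults.
No further defaults.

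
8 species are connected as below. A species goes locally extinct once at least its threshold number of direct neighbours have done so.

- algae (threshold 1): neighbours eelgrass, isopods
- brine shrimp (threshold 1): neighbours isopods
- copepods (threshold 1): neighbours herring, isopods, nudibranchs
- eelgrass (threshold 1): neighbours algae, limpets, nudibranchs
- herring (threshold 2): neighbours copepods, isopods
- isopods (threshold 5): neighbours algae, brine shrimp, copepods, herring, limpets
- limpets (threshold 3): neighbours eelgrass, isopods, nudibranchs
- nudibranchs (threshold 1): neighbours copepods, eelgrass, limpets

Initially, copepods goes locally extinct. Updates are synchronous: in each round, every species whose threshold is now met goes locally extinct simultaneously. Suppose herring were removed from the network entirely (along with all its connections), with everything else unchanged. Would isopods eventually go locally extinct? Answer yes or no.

With herring removed:
Round 1 — copepods goes locally extinct (initial).
Round 2 — checking thresholds:
  isopods: 1 of 4 neighbours < 5, below threshold.
  nudibranchs: 1 of 3 neighbours ≥ 1, goes locally extinct.
Round 3 — checking thresholds:
  eelgrass: 1 of 3 neighbours ≥ 1, goes locally extinct.
  isopods: 1 of 4 neighbours < 5, below threshold.
  limpets: 1 of 3 neighbours < 3, below threshold.
Round 4 — checking thresholds:
  algae: 1 of 2 neighbours ≥ 1, goes locally extinct.
  isopods: 1 of 4 neighbours < 5, below threshold.
  limpets: 2 of 3 neighbours < 3, below threshold.
Round 5 — no new extinctions; cascade stops.

no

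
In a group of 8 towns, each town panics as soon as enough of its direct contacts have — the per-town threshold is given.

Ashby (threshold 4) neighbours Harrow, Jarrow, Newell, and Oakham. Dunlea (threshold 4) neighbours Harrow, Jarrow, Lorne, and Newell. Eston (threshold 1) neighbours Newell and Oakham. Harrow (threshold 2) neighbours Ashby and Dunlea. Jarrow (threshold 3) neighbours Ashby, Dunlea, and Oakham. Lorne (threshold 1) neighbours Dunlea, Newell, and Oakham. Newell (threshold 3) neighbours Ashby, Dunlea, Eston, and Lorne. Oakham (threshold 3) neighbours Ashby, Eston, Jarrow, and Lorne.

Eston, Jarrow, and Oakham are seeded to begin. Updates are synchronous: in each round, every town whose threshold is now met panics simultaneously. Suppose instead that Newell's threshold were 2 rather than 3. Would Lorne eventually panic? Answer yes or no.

With Newell's threshold at 2:
Round 1 — Eston, Jarrow, Oakham panic (initial).
Round 2 — checking thresholds:
  Ashby: 2 of 4 neighbours < 4, below threshold.
  Dunlea: 1 of 4 neighbours < 4, below threshold.
  Lorne: 1 of 3 neighbours ≥ 1, panics.
  Newell: 1 of 4 neighbours < 2, below threshold.
Round 3 — checking thresholds:
  Ashby: 2 of 4 neighbours < 4, below threshold.
  Dunlea: 2 of 4 neighbours < 4, below threshold.
  Newell: 2 of 4 neighbours ≥ 2, panics.
Round 4 — no new panics; cascade stops.

yes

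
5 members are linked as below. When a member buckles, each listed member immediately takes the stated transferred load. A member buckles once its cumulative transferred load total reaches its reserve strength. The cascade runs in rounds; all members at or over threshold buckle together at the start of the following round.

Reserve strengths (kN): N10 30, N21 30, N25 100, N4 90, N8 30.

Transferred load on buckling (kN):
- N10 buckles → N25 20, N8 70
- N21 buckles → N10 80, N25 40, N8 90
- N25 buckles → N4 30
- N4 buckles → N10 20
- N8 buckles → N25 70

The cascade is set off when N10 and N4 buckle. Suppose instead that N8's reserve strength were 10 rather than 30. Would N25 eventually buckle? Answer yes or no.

With N8's reserve strength at 10:
Round 1 — N10, N4 buckle (initial).
  N25: +20 → 20 < 100
  N8: +70 → 70 ≥ 10
Round 2 — N8 buckles.
  N25: +70 → 90 < 100
No further bucklings.

no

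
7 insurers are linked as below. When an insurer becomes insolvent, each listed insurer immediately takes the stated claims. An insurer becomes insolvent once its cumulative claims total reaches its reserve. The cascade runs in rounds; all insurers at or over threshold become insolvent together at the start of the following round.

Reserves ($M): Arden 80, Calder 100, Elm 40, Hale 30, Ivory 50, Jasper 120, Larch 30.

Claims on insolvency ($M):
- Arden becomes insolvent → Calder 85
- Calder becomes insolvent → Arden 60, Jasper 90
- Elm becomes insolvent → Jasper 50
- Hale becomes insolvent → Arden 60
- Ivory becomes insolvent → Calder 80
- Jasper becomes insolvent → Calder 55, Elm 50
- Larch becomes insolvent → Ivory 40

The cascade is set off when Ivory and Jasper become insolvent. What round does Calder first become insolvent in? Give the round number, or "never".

Round 1 — Ivory, Jasper become insolvent (initial).
  Calder: +80+55 → 135 ≥ 100
  Elm: +50 → 50 ≥ 40
Round 2 — Calder, Elm become insolvent.
  Arden: +60 → 60 < 80
No further insolvencies.

2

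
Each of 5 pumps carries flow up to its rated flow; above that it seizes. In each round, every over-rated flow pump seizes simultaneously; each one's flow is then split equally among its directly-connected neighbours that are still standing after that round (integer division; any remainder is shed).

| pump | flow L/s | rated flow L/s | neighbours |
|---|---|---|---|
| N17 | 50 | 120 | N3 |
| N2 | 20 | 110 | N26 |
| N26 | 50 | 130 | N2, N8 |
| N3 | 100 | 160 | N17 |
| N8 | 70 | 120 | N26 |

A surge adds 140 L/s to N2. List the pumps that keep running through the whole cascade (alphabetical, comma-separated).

Round 1 — N2 at 160 > 110. N2 seizes.
  N2 sheds 160 L/s to N26: 160 each.
    N26: 50+160 = 210 > 130
Round 2 — N26 seizes.
  N26 sheds 210 L/s to N8: 210 each.
    N8: 70+210 = 280 > 120
Round 3 — N8 seizes.
  N8 sheds 280 L/s: no online neighbours, lost.
No further seizures.

N17, N3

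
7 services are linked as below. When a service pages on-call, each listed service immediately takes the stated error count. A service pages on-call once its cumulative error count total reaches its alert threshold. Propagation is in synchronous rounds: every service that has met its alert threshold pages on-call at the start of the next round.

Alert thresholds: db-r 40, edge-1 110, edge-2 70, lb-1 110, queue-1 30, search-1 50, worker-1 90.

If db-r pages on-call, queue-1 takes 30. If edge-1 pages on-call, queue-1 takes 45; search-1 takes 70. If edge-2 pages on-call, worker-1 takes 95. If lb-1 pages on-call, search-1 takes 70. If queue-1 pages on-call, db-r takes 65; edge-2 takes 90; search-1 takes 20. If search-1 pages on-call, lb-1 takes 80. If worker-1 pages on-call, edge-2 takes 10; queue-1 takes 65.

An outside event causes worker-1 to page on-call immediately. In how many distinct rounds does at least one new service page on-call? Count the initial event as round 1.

3

Round 1 — worker-1 pages on-call (initial).
  edge-2: +10 → 10 < 70
  queue-1: +65 → 65 ≥ 30
Round 2 — queue-1 pages on-call.
  db-r: +65 → 65 ≥ 40
  edge-2: +90 → 100 ≥ 70
  search-1: +20 → 20 < 50
Round 3 — db-r, edge-2 page on-call.
No further pages.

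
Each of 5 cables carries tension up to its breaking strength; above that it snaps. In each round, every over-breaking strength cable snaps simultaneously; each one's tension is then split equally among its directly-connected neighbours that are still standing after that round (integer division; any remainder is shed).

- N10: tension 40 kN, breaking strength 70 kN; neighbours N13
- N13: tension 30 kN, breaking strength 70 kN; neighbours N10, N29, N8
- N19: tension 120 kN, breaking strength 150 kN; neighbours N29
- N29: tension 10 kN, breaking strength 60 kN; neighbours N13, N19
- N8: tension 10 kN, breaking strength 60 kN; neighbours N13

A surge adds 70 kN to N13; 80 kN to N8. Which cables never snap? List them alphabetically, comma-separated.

Round 1 — N13 at 100 > 70; N8 at 90 > 60. N13, N8 snap.
  N13 sheds 100 kN to N10, N29: 50 each.
    N10: 40+50 = 90 > 70
    N29: 10+50 = 60 ≤ 60
  N8 sheds 90 kN: no online neighbours, lost.
Round 2 — N10 snaps.
  N10 sheds 90 kN: no online neighbours, lost.
No further breaks.

N19, N29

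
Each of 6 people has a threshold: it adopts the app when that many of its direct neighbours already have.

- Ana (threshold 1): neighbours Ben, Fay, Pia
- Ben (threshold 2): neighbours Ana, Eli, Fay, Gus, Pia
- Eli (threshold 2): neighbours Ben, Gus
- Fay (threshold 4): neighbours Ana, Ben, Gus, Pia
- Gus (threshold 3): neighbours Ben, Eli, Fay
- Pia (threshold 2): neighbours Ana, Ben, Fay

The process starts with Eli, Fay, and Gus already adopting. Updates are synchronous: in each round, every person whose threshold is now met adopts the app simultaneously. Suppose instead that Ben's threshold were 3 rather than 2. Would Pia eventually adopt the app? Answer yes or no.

With Ben's threshold at 3:
Round 1 — Eli, Fay, Gus adopt the app (initial).
Round 2 — checking thresholds:
  Ana: 1 of 3 neighbours ≥ 1, adopts the app.
  Ben: 3 of 5 neighbours ≥ 3, adopts the app.
  Pia: 1 of 3 neighbours < 2, not yet.
Round 3 — checking thresholds:
  Pia: 3 of 3 neighbours ≥ 2, adopts the app.
Round 4 — no new adoptions; cascade stops.

yes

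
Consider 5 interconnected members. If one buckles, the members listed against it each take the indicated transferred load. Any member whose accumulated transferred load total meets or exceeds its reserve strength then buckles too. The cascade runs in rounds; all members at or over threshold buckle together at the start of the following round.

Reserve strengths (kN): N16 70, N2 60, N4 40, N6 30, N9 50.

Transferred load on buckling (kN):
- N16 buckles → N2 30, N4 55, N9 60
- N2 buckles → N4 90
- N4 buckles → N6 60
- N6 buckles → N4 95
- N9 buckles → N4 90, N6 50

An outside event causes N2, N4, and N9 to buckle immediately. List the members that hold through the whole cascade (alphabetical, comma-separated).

N16

Round 1 — N2, N4, N9 buckle (initial).
  N6: +60+50 → 110 ≥ 30
Round 2 — N6 buckles.
No further bucklings.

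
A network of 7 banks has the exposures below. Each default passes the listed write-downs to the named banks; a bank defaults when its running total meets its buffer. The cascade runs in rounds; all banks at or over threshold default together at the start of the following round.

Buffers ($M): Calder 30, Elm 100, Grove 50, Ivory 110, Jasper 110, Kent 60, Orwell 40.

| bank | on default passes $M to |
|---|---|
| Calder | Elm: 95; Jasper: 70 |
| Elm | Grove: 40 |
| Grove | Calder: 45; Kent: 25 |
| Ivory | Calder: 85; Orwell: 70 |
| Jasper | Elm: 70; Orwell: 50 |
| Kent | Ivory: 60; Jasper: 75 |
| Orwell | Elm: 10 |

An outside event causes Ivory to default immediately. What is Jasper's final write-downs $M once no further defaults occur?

70

Round 1 — Ivory defaults (initial).
  Calder: +85 → 85 ≥ 30
  Orwell: +70 → 70 ≥ 40
Round 2 — Calder, Orwell default.
  Elm: +95+10 → 105 ≥ 100
  Jasper: +70 → 70 < 110
Round 3 — Elm defaults.
  Grove: +40 → 40 < 50
No further defaults.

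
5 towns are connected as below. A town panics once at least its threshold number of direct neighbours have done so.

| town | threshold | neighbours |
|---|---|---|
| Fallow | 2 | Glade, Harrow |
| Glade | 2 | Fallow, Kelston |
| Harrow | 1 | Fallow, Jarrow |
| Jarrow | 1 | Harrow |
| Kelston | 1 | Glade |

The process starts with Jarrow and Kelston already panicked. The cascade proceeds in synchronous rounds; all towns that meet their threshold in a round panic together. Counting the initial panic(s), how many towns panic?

3

Round 1 — Jarrow, Kelston panic (initial).
Round 2 — checking thresholds:
  Glade: 1 of 2 neighbours < 2, not yet.
  Harrow: 1 of 2 neighbours ≥ 1, panics.
Round 3 — no new panics; cascade stops.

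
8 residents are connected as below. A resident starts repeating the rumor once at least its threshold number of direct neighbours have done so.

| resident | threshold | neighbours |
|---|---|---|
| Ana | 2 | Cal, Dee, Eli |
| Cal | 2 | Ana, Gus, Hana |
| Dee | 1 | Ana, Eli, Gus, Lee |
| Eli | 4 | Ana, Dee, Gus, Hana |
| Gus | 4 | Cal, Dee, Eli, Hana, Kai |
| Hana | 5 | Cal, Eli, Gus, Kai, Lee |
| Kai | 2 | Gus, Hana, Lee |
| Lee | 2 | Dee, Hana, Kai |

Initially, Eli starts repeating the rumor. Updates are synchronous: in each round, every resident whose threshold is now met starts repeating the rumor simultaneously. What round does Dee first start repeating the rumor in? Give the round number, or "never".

2

Round 1 — Eli starts repeating the rumor (initial).
Round 2 — checking thresholds:
  Ana: 1 of 3 neighbours < 2, holds.
  Dee: 1 of 4 neighbours ≥ 1, starts repeating the rumor.
  Gus: 1 of 5 neighbours < 4, holds.
  Hana: 1 of 5 neighbours < 5, holds.
Round 3 — checking thresholds:
  Ana: 2 of 3 neighbours ≥ 2, starts repeating the rumor.
  Gus: 2 of 5 neighbours < 4, holds.
  Hana: 1 of 5 neighbours < 5, holds.
  Lee: 1 of 3 neighbours < 2, holds.
Round 4 — no new spreads; cascade stops.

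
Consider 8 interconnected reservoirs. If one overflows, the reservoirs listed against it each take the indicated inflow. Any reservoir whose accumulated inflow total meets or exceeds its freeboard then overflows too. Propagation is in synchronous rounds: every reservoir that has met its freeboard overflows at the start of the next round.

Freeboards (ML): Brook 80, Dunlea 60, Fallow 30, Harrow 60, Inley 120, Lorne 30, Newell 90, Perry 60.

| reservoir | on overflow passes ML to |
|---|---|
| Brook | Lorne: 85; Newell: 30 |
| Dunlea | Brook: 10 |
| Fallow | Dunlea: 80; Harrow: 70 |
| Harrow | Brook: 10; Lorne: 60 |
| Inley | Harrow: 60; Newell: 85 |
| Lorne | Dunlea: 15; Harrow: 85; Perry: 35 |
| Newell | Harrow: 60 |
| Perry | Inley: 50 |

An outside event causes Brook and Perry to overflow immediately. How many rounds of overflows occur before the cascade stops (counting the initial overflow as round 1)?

3

Round 1 — Brook, Perry overflow (initial).
  Inley: +50 → 50 < 120
  Lorne: +85 → 85 ≥ 30
  Newell: +30 → 30 < 90
Round 2 — Lorne overflows.
  Dunlea: +15 → 15 < 60
  Harrow: +85 → 85 ≥ 60
Round 3 — Harrow overflows.
No further overflows.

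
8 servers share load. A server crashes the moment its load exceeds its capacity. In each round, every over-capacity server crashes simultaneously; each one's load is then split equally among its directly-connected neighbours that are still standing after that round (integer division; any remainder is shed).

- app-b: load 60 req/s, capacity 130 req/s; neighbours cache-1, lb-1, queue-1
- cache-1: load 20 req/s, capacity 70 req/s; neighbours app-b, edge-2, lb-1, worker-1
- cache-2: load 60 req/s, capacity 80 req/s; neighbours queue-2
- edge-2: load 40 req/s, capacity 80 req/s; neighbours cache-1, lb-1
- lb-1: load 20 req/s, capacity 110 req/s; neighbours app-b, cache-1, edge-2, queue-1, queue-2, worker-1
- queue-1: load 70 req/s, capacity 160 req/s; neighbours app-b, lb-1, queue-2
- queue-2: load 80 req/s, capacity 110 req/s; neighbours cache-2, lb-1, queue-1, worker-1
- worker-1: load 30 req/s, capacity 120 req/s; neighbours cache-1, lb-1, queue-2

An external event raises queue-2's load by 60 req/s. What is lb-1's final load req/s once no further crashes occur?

Round 1 — queue-2 at 140 > 110. queue-2 crashes.
  queue-2 sheds 140 req/s to cache-2, lb-1, queue-1, worker-1: 35 each.
    cache-2: 60+35 = 95 > 80
    lb-1: 20+35 = 55 ≤ 110
    queue-1: 70+35 = 105 ≤ 160
    worker-1: 30+35 = 65 ≤ 120
Round 2 — cache-2 crashes.
  cache-2 sheds 95 req/s: no online neighbours, lost.
No further crashes.

55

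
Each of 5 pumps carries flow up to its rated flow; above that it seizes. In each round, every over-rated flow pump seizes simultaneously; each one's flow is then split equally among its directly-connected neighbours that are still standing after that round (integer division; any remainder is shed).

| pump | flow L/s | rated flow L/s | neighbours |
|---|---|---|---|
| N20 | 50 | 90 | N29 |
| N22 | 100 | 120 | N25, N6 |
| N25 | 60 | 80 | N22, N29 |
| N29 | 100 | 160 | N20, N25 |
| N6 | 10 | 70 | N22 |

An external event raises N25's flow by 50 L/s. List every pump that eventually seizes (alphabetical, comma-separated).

Round 1 — N25 at 110 > 80. N25 seizes.
  N25 sheds 110 L/s to N22, N29: 55 each.
    N22: 100+55 = 155 > 120
    N29: 100+55 = 155 ≤ 160
Round 2 — N22 seizes.
  N22 sheds 155 L/s to N6: 155 each.
    N6: 10+155 = 165 > 70
Round 3 — N6 seizes.
  N6 sheds 165 L/s: no online neighbours, lost.
No further seizures.

N22, N25, N6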